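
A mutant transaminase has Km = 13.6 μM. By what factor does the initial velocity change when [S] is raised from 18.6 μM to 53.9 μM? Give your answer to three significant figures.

1.38

The fractional saturations are [S]/(Km+[S]) = 18.6/32.20 = 0.5776 and 53.9/67.50 = 0.7985.
v₂/v₁ is just their ratio: 0.7985/0.5776 = 1.38.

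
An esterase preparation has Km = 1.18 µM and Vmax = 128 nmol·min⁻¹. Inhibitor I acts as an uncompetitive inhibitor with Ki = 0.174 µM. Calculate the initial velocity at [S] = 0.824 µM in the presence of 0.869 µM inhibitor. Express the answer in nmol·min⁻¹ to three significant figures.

α = 1 + [I]/Ki = 1 + 0.869/0.174 = 5.994.
For an uncompetitive inhibitor, both parameters are divided by α, giving Vmax/α and Km/α: Km,app = 0.197 µM, Vmax,app = 21.4 nmol·min⁻¹.
v = Vmax,app·[S]/(Km,app + [S]) = 21.4 × 0.824/(0.197 + 0.824) = 17.2 nmol·min⁻¹.

17.2 nmol·min⁻¹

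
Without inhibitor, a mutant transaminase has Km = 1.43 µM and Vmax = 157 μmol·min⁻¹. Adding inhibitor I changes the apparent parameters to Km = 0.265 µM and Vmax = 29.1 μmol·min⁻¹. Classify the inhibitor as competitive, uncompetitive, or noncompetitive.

uncompetitive

Both Km and Vmax decrease by the same factor (~5.39-fold) — characteristic of uncompetitive inhibition.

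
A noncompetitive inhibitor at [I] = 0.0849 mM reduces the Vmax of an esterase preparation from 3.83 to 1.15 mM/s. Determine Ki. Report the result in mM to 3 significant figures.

0.0364 mM

Noncompetitive: Vmax,app = Vmax/α with α = 1 + [I]/Ki.
α = Vmax/Vmax,app = 3.83/1.15 = 3.330.
Ki = [I]/(α − 1) = 0.0849/2.330 = 0.0364 mM.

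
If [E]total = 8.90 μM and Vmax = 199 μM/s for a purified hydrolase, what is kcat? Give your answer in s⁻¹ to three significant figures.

kcat = Vmax/[E]total = 199 μM/s / 8.90 μM = 22.4 s⁻¹.

22.4 s⁻¹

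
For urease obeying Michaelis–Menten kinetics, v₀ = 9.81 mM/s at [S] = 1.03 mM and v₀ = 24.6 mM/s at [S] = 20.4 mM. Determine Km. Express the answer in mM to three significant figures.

In reciprocal form, 1/v = (Km/Vmax)·(1/[S]) + 1/Vmax. The two points give (1/[S], 1/v) = (0.9709, 0.1019) and (0.04902, 0.04065).
Slope = (0.1019 − 0.04065)/(0.9709 − 0.04902) = 0.06648; intercept = 0.1019 − 0.06648×0.9709 = 0.03739.
Vmax = 1/intercept = 26.7 mM/s; Km = slope × Vmax = 0.06648 × 26.7 = 1.78 mM.

1.78 mM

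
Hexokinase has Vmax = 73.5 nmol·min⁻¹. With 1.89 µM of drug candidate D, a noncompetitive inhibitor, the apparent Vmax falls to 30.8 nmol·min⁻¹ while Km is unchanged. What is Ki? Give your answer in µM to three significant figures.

Noncompetitive: Vmax,app = Vmax/α with α = 1 + [I]/Ki.
α = Vmax/Vmax,app = 73.5/30.8 = 2.386.
Since α = 1 + [I]/Ki, [I]/Ki = 2.386 − 1 = 1.386 and Ki = 1.89/1.386 = 1.36 µM.

1.36 µM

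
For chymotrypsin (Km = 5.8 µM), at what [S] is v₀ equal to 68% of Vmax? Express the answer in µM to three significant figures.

v/Vmax = [S]/(Km+[S]) = 0.68, so [S] = Km·0.68/(1 − 0.68) = 5.8 × 2.125.
[S] = 12.3 µM.

12.3 µM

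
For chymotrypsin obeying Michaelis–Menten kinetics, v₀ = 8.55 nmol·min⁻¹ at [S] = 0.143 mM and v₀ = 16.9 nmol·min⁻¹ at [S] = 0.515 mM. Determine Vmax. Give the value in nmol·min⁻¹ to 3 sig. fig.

27.1 nmol·min⁻¹

In reciprocal form, 1/v = (Km/Vmax)·(1/[S]) + 1/Vmax. The two points give (1/[S], 1/v) = (6.993, 0.1170) and (1.942, 0.05917).
Slope = (0.1170 − 0.05917)/(6.993 − 1.942) = 0.01144; intercept = 0.1170 − 0.01144×6.993 = 0.03696.
Vmax = 1/intercept = 27.1 nmol·min⁻¹; Km = slope × Vmax = 0.01144 × 27.1 = 0.310 mM.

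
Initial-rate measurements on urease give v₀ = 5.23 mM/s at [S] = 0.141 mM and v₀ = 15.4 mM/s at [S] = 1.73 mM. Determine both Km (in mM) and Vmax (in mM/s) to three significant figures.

In reciprocal form, 1/v = (Km/Vmax)·(1/[S]) + 1/Vmax. The two points give (1/[S], 1/v) = (7.092, 0.1912) and (0.5780, 0.06494).
Slope = (0.1912 − 0.06494)/(7.092 − 0.5780) = 0.01938; intercept = 0.1912 − 0.01938×7.092 = 0.05373.
Vmax = 1/intercept = 18.6 mM/s; Km = slope × Vmax = 0.01938 × 18.6 = 0.361 mM.

Km = 0.361 mM; Vmax = 18.6 mM/s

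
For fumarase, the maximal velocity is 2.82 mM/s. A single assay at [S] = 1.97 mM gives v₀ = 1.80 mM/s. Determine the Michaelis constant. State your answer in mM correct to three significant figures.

1.12 mM

v/Vmax = 1.80/2.82 = 0.6383 = [S]/(Km+[S]).
So Km + [S] = [S]/0.6383 = 3.086 mM, giving Km = 3.086 − 1.97 = 1.12 mM.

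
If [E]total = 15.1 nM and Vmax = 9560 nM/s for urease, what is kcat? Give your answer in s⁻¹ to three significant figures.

kcat = Vmax/[E]total = 9560 nM/s / 15.1 nM = 633 s⁻¹.

633 s⁻¹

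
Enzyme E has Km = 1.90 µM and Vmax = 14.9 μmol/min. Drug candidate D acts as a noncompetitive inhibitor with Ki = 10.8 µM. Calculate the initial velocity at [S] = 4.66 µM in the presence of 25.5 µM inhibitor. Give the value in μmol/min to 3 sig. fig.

3.15 μmol/min

With α = 1 + [I]/Ki = 1 + 25.5/10.8 = 3.361, the noncompetitive rate law is v = (Vmax/α)·[S] / (Km + [S]).
v = (14.9/3.361)×4.66 / (1.90 + 4.66) = 20.66/6.560 = 3.15 μmol/min.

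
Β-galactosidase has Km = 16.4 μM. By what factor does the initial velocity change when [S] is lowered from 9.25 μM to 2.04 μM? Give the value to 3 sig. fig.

The fractional saturations are [S]/(Km+[S]) = 9.25/25.65 = 0.3606 and 2.04/18.44 = 0.1106.
v₂/v₁ is just their ratio: 0.1106/0.3606 = 0.307.

0.307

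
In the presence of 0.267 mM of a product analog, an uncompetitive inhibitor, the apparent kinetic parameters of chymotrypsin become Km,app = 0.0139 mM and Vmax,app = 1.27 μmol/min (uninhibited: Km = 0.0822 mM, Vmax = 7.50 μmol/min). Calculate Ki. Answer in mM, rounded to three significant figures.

Uncompetitive: Vmax,app = Vmax/α (and Km,app = Km/α) with α = 1 + [I]/Ki.
α = Vmax/Vmax,app = 7.50/1.27 = 5.906.
Ki = [I]/(α − 1) = 0.267/4.906 = 0.0544 mM.

0.0544 mM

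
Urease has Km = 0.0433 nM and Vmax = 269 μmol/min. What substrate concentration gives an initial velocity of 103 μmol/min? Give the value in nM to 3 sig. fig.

0.0269 nM

Rearranging v = Vmax[S]/(Km+[S]) gives [S] = Km·v/(Vmax − v).
[S] = 0.0433 × 103 / (269 − 103) = 4.460/166.0 = 0.0269 nM.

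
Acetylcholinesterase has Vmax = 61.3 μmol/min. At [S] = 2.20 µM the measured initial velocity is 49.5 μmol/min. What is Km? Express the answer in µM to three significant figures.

0.524 µM

v/Vmax = 49.5/61.3 = 0.8075 = [S]/(Km+[S]).
So Km + [S] = [S]/0.8075 = 2.724 µM, giving Km = 2.724 − 2.20 = 0.524 µM.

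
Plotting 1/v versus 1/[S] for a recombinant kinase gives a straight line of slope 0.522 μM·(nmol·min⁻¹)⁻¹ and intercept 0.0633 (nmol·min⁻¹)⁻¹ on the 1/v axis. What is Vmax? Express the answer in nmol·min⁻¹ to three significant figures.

The y-intercept of a Lineweaver–Burk plot equals 1/Vmax, so Vmax = 1/0.0633 = 15.8 nmol·min⁻¹.

15.8 nmol·min⁻¹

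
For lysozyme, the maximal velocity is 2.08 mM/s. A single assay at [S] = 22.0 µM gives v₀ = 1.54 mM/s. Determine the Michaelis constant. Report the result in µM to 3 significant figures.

v/Vmax = 1.54/2.08 = 0.7404 = [S]/(Km+[S]).
So Km + [S] = [S]/0.7404 = 29.71 µM, giving Km = 29.71 − 22.0 = 7.71 µM.

7.71 µM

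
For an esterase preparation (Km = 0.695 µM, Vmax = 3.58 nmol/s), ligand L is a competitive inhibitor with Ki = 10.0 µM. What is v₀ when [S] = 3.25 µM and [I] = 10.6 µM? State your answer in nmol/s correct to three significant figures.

2.49 nmol/s

α = 1 + [I]/Ki = 1 + 10.6/10.0 = 2.060.
For a competitive inhibitor, Vmax is unchanged and the apparent Km becomes α·Km: Km,app = 1.43 µM, Vmax,app = 3.58 nmol/s.
v = Vmax,app·[S]/(Km,app + [S]) = 3.58 × 3.25/(1.43 + 3.25) = 2.49 nmol/s.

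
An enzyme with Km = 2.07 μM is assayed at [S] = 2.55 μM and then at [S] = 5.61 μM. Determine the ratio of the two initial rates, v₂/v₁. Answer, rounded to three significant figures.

The fractional saturations are [S]/(Km+[S]) = 2.55/4.620 = 0.5519 and 5.61/7.680 = 0.7305.
v₂/v₁ is just their ratio: 0.7305/0.5519 = 1.32.

1.32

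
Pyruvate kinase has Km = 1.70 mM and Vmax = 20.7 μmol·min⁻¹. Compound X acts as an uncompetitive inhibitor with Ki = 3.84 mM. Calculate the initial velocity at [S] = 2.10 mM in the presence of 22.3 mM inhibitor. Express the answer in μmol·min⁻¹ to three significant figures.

α = 1 + [I]/Ki = 1 + 22.3/3.84 = 6.807.
For an uncompetitive inhibitor, both parameters are divided by α, giving Vmax/α and Km/α: Km,app = 0.250 mM, Vmax,app = 3.04 μmol·min⁻¹.
v = Vmax,app·[S]/(Km,app + [S]) = 3.04 × 2.10/(0.250 + 2.10) = 2.72 μmol·min⁻¹.

2.72 μmol·min⁻¹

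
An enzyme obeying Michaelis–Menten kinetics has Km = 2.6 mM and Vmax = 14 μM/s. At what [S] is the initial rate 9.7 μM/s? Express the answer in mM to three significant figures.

The required fractional saturation is v/Vmax = 9.7/14 = 0.6929.
Then [S]/(Km+[S]) = 0.6929 ⇒ [S] = 2.6 × 0.6929/(1 − 0.6929) = 5.87 mM.

5.87 mM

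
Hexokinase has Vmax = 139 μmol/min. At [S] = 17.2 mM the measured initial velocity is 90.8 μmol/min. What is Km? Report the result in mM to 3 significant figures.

From v = Vmax[S]/(Km+[S]), Km = [S](Vmax − v)/v.
Km = 17.2 × (139 − 90.8) / 90.8 = 829.0/90.8 = 9.13 mM.

9.13 mM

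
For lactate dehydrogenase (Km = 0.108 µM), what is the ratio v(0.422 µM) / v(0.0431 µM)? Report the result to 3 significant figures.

Since Vmax cancels, v₂/v₁ = [S]₂(Km+[S]₁) / [S]₁(Km+[S]₂).
= 0.422×(0.108+0.0431) / (0.0431×(0.108+0.422)) = 0.06376/0.02284 = 2.79.

2.79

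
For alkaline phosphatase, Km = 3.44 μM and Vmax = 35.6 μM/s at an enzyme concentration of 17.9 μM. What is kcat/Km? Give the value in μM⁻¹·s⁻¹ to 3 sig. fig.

kcat = Vmax/[E]total = 35.6/17.9 = 1.99 s⁻¹.
kcat/Km = 1.99/3.44 = 0.578 μM⁻¹·s⁻¹.

0.578 μM⁻¹·s⁻¹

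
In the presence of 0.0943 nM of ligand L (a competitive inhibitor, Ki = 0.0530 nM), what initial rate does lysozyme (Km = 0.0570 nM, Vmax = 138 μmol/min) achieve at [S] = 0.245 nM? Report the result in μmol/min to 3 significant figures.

83.8 μmol/min

α = 1 + [I]/Ki = 1 + 0.0943/0.0530 = 2.779.
For a competitive inhibitor, Vmax is unchanged and the apparent Km becomes α·Km: Km,app = 0.158 nM, Vmax,app = 138 μmol/min.
v = Vmax,app·[S]/(Km,app + [S]) = 138 × 0.245/(0.158 + 0.245) = 83.8 μmol/min.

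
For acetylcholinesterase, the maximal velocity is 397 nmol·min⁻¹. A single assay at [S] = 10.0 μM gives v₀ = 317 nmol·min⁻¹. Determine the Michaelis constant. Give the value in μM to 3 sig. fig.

2.52 μM

v/Vmax = 317/397 = 0.7985 = [S]/(Km+[S]).
So Km + [S] = [S]/0.7985 = 12.52 μM, giving Km = 12.52 − 10.0 = 2.52 μM.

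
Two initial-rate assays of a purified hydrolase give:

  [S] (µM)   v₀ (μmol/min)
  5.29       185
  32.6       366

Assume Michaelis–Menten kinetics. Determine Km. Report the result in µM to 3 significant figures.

7.62 µM

From v = Vmax[S]/(Km+[S]), each point gives Vmax = v(Km+[S])/[S].
Equating: 185(Km+5.29)/5.29 = 366(Km+32.6)/32.6.
34.97·Km + 185 = 11.23·Km + 366, so (34.97 − 11.23)·Km = 366 − 185.
Km = 181.0/23.74 = 7.62 µM; then Vmax = 185(7.62+5.29)/5.29 = 452 μmol/min.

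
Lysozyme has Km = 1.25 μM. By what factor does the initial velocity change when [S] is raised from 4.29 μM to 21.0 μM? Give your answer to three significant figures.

The fractional saturations are [S]/(Km+[S]) = 4.29/5.540 = 0.7744 and 21.0/22.25 = 0.9438.
v₂/v₁ is just their ratio: 0.9438/0.7744 = 1.22.

1.22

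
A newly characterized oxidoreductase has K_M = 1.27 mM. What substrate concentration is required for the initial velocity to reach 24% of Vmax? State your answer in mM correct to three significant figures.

v/Vmax = [S]/(Km+[S]) = 0.24, so [S] = Km·0.24/(1 − 0.24) = 1.27 × 0.3158.
[S] = 0.401 mM.

0.401 mM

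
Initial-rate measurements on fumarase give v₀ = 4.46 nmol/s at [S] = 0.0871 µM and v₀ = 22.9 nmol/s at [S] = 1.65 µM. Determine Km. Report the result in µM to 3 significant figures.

In reciprocal form, 1/v = (Km/Vmax)·(1/[S]) + 1/Vmax. The two points give (1/[S], 1/v) = (11.48, 0.2242) and (0.6061, 0.04367).
Slope = (0.2242 − 0.04367)/(11.48 − 0.6061) = 0.01660; intercept = 0.2242 − 0.01660×11.48 = 0.03361.
Vmax = 1/intercept = 29.8 nmol/s; Km = slope × Vmax = 0.01660 × 29.8 = 0.494 µM.

0.494 µM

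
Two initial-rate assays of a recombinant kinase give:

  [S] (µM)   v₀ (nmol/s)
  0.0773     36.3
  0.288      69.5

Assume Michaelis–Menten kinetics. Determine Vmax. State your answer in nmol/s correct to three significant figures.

In reciprocal form, 1/v = (Km/Vmax)·(1/[S]) + 1/Vmax. The two points give (1/[S], 1/v) = (12.94, 0.02755) and (3.472, 0.01439).
Slope = (0.02755 − 0.01439)/(12.94 − 3.472) = 0.001390; intercept = 0.02755 − 0.001390×12.94 = 0.009561.
Vmax = 1/intercept = 105 nmol/s; Km = slope × Vmax = 0.001390 × 105 = 0.145 µM.

105 nmol/s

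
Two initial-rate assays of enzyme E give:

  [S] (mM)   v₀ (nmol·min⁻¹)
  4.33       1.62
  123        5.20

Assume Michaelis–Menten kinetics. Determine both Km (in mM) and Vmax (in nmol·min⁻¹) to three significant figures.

Km = 10.8 mM; Vmax = 5.66 nmol·min⁻¹

In reciprocal form, 1/v = (Km/Vmax)·(1/[S]) + 1/Vmax. The two points give (1/[S], 1/v) = (0.2309, 0.6173) and (0.008130, 0.1923).
Slope = (0.6173 − 0.1923)/(0.2309 − 0.008130) = 1.907; intercept = 0.6173 − 1.907×0.2309 = 0.1768.
Vmax = 1/intercept = 5.66 nmol·min⁻¹; Km = slope × Vmax = 1.907 × 5.66 = 10.8 mM.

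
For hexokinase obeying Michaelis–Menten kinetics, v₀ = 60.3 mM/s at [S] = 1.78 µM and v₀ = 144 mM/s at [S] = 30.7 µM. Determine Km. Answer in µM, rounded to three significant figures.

2.87 µM

In reciprocal form, 1/v = (Km/Vmax)·(1/[S]) + 1/Vmax. The two points give (1/[S], 1/v) = (0.5618, 0.01658) and (0.03257, 0.006944).
Slope = (0.01658 − 0.006944)/(0.5618 − 0.03257) = 0.01821; intercept = 0.01658 − 0.01821×0.5618 = 0.006351.
Vmax = 1/intercept = 157 mM/s; Km = slope × Vmax = 0.01821 × 157 = 2.87 µM.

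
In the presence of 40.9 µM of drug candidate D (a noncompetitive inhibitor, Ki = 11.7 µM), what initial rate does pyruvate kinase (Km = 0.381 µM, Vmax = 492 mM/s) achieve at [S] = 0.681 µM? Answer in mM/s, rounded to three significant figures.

With α = 1 + [I]/Ki = 1 + 40.9/11.7 = 4.496, the noncompetitive rate law is v = (Vmax/α)·[S] / (Km + [S]).
v = (492/4.496)×0.681 / (0.381 + 0.681) = 74.53/1.062 = 70.2 mM/s.

70.2 mM/s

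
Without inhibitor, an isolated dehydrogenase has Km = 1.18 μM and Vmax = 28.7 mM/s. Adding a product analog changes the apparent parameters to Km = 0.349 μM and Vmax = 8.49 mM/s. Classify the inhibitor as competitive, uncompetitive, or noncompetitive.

Both Km and Vmax decrease by the same factor (~3.38-fold) — characteristic of uncompetitive inhibition.

uncompetitive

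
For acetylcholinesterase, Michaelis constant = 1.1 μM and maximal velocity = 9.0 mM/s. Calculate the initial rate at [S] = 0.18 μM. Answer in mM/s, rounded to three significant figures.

1.27 mM/s

[S]/(Km+[S]) = 0.18/1.280 = 0.1406, the fractional saturation.
v = 0.1406 × Vmax = 0.1406 × 9.0 = 1.27 mM/s.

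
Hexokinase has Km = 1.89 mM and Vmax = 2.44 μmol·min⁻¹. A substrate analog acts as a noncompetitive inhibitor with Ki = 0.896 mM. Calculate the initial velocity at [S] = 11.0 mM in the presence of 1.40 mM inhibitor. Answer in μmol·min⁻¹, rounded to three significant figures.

With α = 1 + [I]/Ki = 1 + 1.40/0.896 = 2.562, the noncompetitive rate law is v = (Vmax/α)·[S] / (Km + [S]).
v = (2.44/2.562)×11.0 / (1.89 + 11.0) = 10.47/12.89 = 0.813 μmol·min⁻¹.

0.813 μmol·min⁻¹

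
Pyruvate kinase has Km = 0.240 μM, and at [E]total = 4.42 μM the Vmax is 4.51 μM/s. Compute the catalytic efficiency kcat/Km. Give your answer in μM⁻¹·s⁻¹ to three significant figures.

kcat = Vmax/[E]total = 4.51/4.42 = 1.02 s⁻¹.
kcat/Km = 1.02/0.240 = 4.25 μM⁻¹·s⁻¹.

4.25 μM⁻¹·s⁻¹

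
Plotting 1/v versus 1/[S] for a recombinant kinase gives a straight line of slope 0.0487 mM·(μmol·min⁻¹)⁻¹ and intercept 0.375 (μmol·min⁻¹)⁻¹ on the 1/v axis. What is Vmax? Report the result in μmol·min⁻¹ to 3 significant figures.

The y-intercept of a Lineweaver–Burk plot equals 1/Vmax, so Vmax = 1/0.375 = 2.67 μmol·min⁻¹.

2.67 μmol·min⁻¹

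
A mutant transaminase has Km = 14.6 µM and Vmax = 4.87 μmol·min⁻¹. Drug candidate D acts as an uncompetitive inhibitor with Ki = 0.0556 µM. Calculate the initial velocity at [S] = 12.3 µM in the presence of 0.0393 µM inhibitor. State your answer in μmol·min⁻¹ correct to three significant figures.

1.68 μmol·min⁻¹

With α = 1 + [I]/Ki = 1 + 0.0393/0.0556 = 1.707, the uncompetitive rate law is v = (Vmax/α)·[S] / (Km/α + [S]).
v = (4.87/1.707)×12.3 / (14.6/1.707 + 12.3) = 35.09/20.85 = 1.68 μmol·min⁻¹.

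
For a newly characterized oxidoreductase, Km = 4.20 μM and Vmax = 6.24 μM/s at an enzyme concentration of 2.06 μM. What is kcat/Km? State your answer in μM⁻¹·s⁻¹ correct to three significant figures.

kcat = Vmax/[E]total = 6.24/2.06 = 3.03 s⁻¹.
kcat/Km = 3.03/4.20 = 0.721 μM⁻¹·s⁻¹.

0.721 μM⁻¹·s⁻¹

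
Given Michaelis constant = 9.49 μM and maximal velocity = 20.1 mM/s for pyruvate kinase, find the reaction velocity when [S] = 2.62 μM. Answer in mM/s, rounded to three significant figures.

[S]/(Km+[S]) = 2.62/12.11 = 0.2164, the fractional saturation.
v = 0.2164 × Vmax = 0.2164 × 20.1 = 4.35 mM/s.

4.35 mM/s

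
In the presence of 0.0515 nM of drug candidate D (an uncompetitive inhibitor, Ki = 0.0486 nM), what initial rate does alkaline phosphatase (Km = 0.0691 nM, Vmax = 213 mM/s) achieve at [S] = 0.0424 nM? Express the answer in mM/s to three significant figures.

α = 1 + [I]/Ki = 1 + 0.0515/0.0486 = 2.060.
For an uncompetitive inhibitor, both parameters are divided by α, giving Vmax/α and Km/α: Km,app = 0.0335 nM, Vmax,app = 103 mM/s.
v = Vmax,app·[S]/(Km,app + [S]) = 103 × 0.0424/(0.0335 + 0.0424) = 57.7 mM/s.

57.7 mM/s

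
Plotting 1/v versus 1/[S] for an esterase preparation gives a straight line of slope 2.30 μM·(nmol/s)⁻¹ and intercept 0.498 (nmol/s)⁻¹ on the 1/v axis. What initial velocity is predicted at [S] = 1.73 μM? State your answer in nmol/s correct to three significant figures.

The y-intercept is 1/Vmax, so Vmax = 1/0.498 = 2.01 nmol/s.
The slope is Km/Vmax, so Km = 2.30 × 2.01 = 4.62 μM.
Then v = 2.01 × 1.73/(4.62 + 1.73) = 0.547 nmol/s.

0.547 nmol/s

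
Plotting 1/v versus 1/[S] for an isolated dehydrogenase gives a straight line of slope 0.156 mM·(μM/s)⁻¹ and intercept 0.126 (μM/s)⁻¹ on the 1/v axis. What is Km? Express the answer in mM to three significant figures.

1.24 mM

y-intercept = 1/Vmax ⇒ Vmax = 7.94 μM/s; slope = Km/Vmax ⇒ Km = slope × Vmax.
Km = 0.156 × 7.94 = 1.24 mM.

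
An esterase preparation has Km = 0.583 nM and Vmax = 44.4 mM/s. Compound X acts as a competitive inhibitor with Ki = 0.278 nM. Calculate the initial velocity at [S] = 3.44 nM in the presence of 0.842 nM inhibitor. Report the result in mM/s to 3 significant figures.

26.4 mM/s

With α = 1 + [I]/Ki = 1 + 0.842/0.278 = 4.029, the competitive rate law is v = Vmax[S] / (αKm + [S]).
v = 44.4×3.44 / (4.029×0.583 + 3.44) = 152.7/5.789 = 26.4 mM/s.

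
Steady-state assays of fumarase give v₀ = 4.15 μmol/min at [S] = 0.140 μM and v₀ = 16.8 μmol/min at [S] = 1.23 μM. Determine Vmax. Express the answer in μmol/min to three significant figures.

From v = Vmax[S]/(Km+[S]), each point gives Vmax = v(Km+[S])/[S].
Equating: 4.15(Km+0.140)/0.140 = 16.8(Km+1.23)/1.23.
29.64·Km + 4.15 = 13.66·Km + 16.8, so (29.64 − 13.66)·Km = 16.8 − 4.15.
Km = 12.65/15.98 = 0.791 μM; then Vmax = 4.15(0.791+0.140)/0.140 = 27.6 μmol/min.

27.6 μmol/min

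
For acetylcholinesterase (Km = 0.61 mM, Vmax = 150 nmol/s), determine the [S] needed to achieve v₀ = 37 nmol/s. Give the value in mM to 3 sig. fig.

The required fractional saturation is v/Vmax = 37/150 = 0.2467.
Then [S]/(Km+[S]) = 0.2467 ⇒ [S] = 0.61 × 0.2467/(1 − 0.2467) = 0.200 mM.

0.200 mM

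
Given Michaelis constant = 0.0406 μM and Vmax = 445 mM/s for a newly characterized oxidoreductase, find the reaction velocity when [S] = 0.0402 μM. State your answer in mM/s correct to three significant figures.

[S]/(Km+[S]) = 0.0402/0.08080 = 0.4975, the fractional saturation.
v = 0.4975 × Vmax = 0.4975 × 445 = 221 mM/s.

221 mM/s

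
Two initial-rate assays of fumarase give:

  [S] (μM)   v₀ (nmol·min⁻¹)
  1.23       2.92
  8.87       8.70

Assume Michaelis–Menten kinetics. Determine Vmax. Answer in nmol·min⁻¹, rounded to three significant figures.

12.8 nmol·min⁻¹

From v = Vmax[S]/(Km+[S]), each point gives Vmax = v(Km+[S])/[S].
Equating: 2.92(Km+1.23)/1.23 = 8.70(Km+8.87)/8.87.
2.374·Km + 2.92 = 0.9808·Km + 8.70, so (2.374 − 0.9808)·Km = 8.70 − 2.92.
Km = 5.780/1.393 = 4.15 μM; then Vmax = 2.92(4.15+1.23)/1.23 = 12.8 nmol·min⁻¹.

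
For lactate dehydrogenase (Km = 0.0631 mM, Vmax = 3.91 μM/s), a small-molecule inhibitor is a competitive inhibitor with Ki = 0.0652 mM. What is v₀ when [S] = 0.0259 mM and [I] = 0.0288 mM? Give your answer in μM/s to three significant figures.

0.866 μM/s

With α = 1 + [I]/Ki = 1 + 0.0288/0.0652 = 1.442, the competitive rate law is v = Vmax[S] / (αKm + [S]).
v = 3.91×0.0259 / (1.442×0.0631 + 0.0259) = 0.1013/0.1169 = 0.866 μM/s.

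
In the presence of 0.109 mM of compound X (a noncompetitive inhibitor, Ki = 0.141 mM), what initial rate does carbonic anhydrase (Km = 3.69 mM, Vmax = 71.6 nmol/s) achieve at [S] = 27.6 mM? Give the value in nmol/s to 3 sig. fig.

α = 1 + [I]/Ki = 1 + 0.109/0.141 = 1.773.
For a noncompetitive inhibitor, Vmax is reduced to Vmax/α while Km is unchanged: Km,app = 3.69 mM, Vmax,app = 40.4 nmol/s.
v = Vmax,app·[S]/(Km,app + [S]) = 40.4 × 27.6/(3.69 + 27.6) = 35.6 nmol/s.

35.6 nmol/s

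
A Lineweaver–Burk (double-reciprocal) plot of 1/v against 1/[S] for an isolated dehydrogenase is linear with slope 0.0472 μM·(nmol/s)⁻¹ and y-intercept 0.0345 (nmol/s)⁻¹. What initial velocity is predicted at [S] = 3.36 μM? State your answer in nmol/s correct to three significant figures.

The y-intercept is 1/Vmax, so Vmax = 1/0.0345 = 29.0 nmol/s.
The slope is Km/Vmax, so Km = 0.0472 × 29.0 = 1.37 μM.
Then v = 29.0 × 3.36/(1.37 + 3.36) = 20.6 nmol/s.

20.6 nmol/s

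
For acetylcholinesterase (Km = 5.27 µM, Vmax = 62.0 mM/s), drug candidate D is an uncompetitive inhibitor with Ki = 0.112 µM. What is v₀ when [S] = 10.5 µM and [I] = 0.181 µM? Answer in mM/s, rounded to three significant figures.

α = 1 + [I]/Ki = 1 + 0.181/0.112 = 2.616.
For an uncompetitive inhibitor, both parameters are divided by α, giving Vmax/α and Km/α: Km,app = 2.01 µM, Vmax,app = 23.7 mM/s.
v = Vmax,app·[S]/(Km,app + [S]) = 23.7 × 10.5/(2.01 + 10.5) = 19.9 mM/s.

19.9 mM/s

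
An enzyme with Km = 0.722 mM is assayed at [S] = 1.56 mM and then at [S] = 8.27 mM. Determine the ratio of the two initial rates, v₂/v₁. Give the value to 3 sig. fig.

The fractional saturations are [S]/(Km+[S]) = 1.56/2.282 = 0.6836 and 8.27/8.992 = 0.9197.
v₂/v₁ is just their ratio: 0.9197/0.6836 = 1.35.

1.35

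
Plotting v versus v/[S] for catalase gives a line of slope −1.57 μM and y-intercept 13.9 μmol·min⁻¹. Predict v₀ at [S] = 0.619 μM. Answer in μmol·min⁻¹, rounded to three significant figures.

3.93 μmol·min⁻¹

In the Eadie–Hofstee form v = Vmax − Km·(v/[S]), the slope is −Km and the intercept is Vmax, so Km = 1.57 μM and Vmax = 13.9 μmol·min⁻¹.
v = 13.9 × 0.619/(1.57 + 0.619) = 3.93 μmol·min⁻¹.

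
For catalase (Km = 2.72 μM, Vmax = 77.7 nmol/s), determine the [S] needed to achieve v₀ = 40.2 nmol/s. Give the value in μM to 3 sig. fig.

2.92 μM

Rearranging v = Vmax[S]/(Km+[S]) gives [S] = Km·v/(Vmax − v).
[S] = 2.72 × 40.2 / (77.7 − 40.2) = 109.3/37.50 = 2.92 μM.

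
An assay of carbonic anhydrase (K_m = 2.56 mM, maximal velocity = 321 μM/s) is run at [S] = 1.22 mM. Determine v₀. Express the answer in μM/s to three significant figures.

104 μM/s

v = Vmax·[S]/(Km + [S]) = 321 × 1.22 / (2.56 + 1.22)
  = 391.6 / 3.780 = 104 μM/s.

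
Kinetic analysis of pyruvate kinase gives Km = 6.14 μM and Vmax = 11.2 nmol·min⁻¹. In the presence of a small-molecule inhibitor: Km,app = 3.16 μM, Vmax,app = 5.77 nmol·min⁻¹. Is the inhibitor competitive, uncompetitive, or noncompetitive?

uncompetitive

Both Km and Vmax decrease by the same factor (~1.94-fold) — characteristic of uncompetitive inhibition.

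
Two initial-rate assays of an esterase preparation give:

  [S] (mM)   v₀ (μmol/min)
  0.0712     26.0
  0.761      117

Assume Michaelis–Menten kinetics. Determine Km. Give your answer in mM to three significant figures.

0.430 mM

From v = Vmax[S]/(Km+[S]), each point gives Vmax = v(Km+[S])/[S].
Equating: 26.0(Km+0.0712)/0.0712 = 117(Km+0.761)/0.761.
365.2·Km + 26.0 = 153.7·Km + 117, so (365.2 − 153.7)·Km = 117 − 26.0.
Km = 91.00/211.4 = 0.430 mM; then Vmax = 26.0(0.430+0.0712)/0.0712 = 183 μmol/min.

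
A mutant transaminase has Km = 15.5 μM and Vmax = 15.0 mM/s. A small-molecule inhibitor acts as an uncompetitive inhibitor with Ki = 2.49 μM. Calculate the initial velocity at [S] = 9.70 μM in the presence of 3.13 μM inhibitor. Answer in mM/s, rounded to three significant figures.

With α = 1 + [I]/Ki = 1 + 3.13/2.49 = 2.257, the uncompetitive rate law is v = (Vmax/α)·[S] / (Km/α + [S]).
v = (15.0/2.257)×9.70 / (15.5/2.257 + 9.70) = 64.47/16.57 = 3.89 mM/s.

3.89 mM/s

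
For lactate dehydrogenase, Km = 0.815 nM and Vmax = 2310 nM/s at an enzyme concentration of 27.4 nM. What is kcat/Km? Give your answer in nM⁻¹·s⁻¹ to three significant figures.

kcat = Vmax/[E]total = 2310/27.4 = 84.3 s⁻¹.
kcat/Km = 84.3/0.815 = 103 nM⁻¹·s⁻¹.

103 nM⁻¹·s⁻¹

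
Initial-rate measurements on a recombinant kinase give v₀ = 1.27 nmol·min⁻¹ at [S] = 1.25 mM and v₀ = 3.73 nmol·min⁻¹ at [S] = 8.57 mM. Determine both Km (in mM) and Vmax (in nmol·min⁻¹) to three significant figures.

Km = 4.24 mM; Vmax = 5.57 nmol·min⁻¹

In reciprocal form, 1/v = (Km/Vmax)·(1/[S]) + 1/Vmax. The two points give (1/[S], 1/v) = (0.8000, 0.7874) and (0.1167, 0.2681).
Slope = (0.7874 − 0.2681)/(0.8000 − 0.1167) = 0.7600; intercept = 0.7874 − 0.7600×0.8000 = 0.1794.
Vmax = 1/intercept = 5.57 nmol·min⁻¹; Km = slope × Vmax = 0.7600 × 5.57 = 4.24 mM.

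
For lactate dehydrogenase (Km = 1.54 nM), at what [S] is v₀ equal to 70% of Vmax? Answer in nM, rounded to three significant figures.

3.59 nM

v/Vmax = [S]/(Km+[S]) = 0.7, so [S] = Km·0.7/(1 − 0.7) = 1.54 × 2.333.
[S] = 3.59 nM.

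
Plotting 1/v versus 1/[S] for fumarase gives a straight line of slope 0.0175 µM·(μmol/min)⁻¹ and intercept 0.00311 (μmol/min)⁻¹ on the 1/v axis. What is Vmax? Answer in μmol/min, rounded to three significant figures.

The y-intercept of a Lineweaver–Burk plot equals 1/Vmax, so Vmax = 1/0.00311 = 322 μmol/min.

322 μmol/min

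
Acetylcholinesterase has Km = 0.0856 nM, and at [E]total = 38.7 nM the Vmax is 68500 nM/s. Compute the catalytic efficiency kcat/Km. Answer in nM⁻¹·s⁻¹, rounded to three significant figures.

20700 nM⁻¹·s⁻¹

kcat = Vmax/[E]total = 68500/38.7 = 1770 s⁻¹.
kcat/Km = 1770/0.0856 = 20700 nM⁻¹·s⁻¹.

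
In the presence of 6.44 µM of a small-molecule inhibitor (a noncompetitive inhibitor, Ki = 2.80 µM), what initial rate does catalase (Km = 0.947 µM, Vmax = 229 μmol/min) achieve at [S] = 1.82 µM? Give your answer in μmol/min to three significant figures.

45.6 μmol/min

α = 1 + [I]/Ki = 1 + 6.44/2.80 = 3.300.
For a noncompetitive inhibitor, Vmax is reduced to Vmax/α while Km is unchanged: Km,app = 0.947 µM, Vmax,app = 69.4 μmol/min.
v = Vmax,app·[S]/(Km,app + [S]) = 69.4 × 1.82/(0.947 + 1.82) = 45.6 μmol/min.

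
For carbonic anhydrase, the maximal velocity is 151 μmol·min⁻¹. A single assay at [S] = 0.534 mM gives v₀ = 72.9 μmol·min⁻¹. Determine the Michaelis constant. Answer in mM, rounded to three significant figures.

0.572 mM

v/Vmax = 72.9/151 = 0.4828 = [S]/(Km+[S]).
So Km + [S] = [S]/0.4828 = 1.106 mM, giving Km = 1.106 − 0.534 = 0.572 mM.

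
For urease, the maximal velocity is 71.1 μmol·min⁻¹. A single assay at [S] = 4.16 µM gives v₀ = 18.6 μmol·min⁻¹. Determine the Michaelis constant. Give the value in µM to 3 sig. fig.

v/Vmax = 18.6/71.1 = 0.2616 = [S]/(Km+[S]).
So Km + [S] = [S]/0.2616 = 15.90 µM, giving Km = 15.90 − 4.16 = 11.7 µM.

11.7 µM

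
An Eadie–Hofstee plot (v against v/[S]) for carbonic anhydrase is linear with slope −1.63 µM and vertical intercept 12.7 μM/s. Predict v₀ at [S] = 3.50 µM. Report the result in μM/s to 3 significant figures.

In the Eadie–Hofstee form v = Vmax − Km·(v/[S]), the slope is −Km and the intercept is Vmax, so Km = 1.63 µM and Vmax = 12.7 μM/s.
v = 12.7 × 3.50/(1.63 + 3.50) = 8.66 μM/s.

8.66 μM/s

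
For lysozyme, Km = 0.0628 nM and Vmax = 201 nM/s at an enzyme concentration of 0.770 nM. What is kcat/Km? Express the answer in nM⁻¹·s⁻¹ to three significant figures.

4160 nM⁻¹·s⁻¹

kcat = Vmax/[E]total = 201/0.770 = 261 s⁻¹.
kcat/Km = 261/0.0628 = 4160 nM⁻¹·s⁻¹.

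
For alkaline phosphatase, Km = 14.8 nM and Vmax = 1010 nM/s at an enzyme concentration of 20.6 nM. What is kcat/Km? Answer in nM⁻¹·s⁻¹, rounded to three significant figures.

3.31 nM⁻¹·s⁻¹

kcat = Vmax/[E]total = 1010/20.6 = 49.0 s⁻¹.
kcat/Km = 49.0/14.8 = 3.31 nM⁻¹·s⁻¹.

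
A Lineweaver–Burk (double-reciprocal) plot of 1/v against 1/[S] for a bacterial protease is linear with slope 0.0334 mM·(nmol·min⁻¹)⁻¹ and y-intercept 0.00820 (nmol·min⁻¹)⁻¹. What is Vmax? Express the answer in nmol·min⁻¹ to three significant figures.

122 nmol·min⁻¹

The y-intercept of a Lineweaver–Burk plot equals 1/Vmax, so Vmax = 1/0.00820 = 122 nmol·min⁻¹.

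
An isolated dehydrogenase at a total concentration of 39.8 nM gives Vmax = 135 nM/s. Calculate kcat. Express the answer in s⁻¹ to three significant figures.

3.39 s⁻¹

kcat = Vmax/[E]total = 135 nM/s / 39.8 nM = 3.39 s⁻¹.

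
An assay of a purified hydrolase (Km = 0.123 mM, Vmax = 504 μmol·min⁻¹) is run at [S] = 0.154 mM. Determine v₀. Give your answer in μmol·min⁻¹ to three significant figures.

280 μmol·min⁻¹

v = Vmax·[S]/(Km + [S]) = 504 × 0.154 / (0.123 + 0.154)
  = 77.62 / 0.2770 = 280 μmol·min⁻¹.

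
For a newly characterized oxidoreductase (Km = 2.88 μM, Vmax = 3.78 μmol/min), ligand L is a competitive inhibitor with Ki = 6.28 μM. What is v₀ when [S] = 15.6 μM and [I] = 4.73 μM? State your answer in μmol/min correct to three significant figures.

α = 1 + [I]/Ki = 1 + 4.73/6.28 = 1.753.
For a competitive inhibitor, Vmax is unchanged and the apparent Km becomes α·Km: Km,app = 5.05 μM, Vmax,app = 3.78 μmol/min.
v = Vmax,app·[S]/(Km,app + [S]) = 3.78 × 15.6/(5.05 + 15.6) = 2.86 μmol/min.

2.86 μmol/min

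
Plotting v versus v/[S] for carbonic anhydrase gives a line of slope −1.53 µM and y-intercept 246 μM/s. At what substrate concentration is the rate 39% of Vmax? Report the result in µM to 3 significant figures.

The Eadie–Hofstee slope gives Km = 1.53 µM (slope = −Km).
v/Vmax = [S]/(Km+[S]) = 0.39 ⇒ [S] = Km·0.39/(1−0.39) = 1.53 × 0.6393 = 0.978 µM.

0.978 µM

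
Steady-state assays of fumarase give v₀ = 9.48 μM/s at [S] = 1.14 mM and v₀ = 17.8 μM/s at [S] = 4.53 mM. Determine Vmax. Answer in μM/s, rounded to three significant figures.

25.3 μM/s

In reciprocal form, 1/v = (Km/Vmax)·(1/[S]) + 1/Vmax. The two points give (1/[S], 1/v) = (0.8772, 0.1055) and (0.2208, 0.05618).
Slope = (0.1055 − 0.05618)/(0.8772 − 0.2208) = 0.07511; intercept = 0.1055 − 0.07511×0.8772 = 0.03960.
Vmax = 1/intercept = 25.3 μM/s; Km = slope × Vmax = 0.07511 × 25.3 = 1.90 mM.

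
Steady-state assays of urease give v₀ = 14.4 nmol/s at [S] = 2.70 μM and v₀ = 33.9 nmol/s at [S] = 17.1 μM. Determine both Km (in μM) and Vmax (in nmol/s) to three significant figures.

Km = 5.82 μM; Vmax = 45.4 nmol/s

In reciprocal form, 1/v = (Km/Vmax)·(1/[S]) + 1/Vmax. The two points give (1/[S], 1/v) = (0.3704, 0.06944) and (0.05848, 0.02950).
Slope = (0.06944 − 0.02950)/(0.3704 − 0.05848) = 0.1281; intercept = 0.06944 − 0.1281×0.3704 = 0.02201.
Vmax = 1/intercept = 45.4 nmol/s; Km = slope × Vmax = 0.1281 × 45.4 = 5.82 μM.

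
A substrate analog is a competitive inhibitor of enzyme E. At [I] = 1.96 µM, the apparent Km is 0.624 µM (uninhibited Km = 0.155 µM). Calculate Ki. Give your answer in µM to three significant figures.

Competitive: Km,app = α·Km with α = 1 + [I]/Ki.
α = Km,app/Km = 0.624/0.155 = 4.026.
Ki = [I]/(α − 1) = 1.96/3.026 = 0.648 µM.

0.648 µM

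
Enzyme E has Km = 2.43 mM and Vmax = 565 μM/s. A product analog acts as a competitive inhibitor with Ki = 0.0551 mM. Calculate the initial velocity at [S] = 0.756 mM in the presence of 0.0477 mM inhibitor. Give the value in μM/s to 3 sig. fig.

α = 1 + [I]/Ki = 1 + 0.0477/0.0551 = 1.866.
For a competitive inhibitor, Vmax is unchanged and the apparent Km becomes α·Km: Km,app = 4.53 mM, Vmax,app = 565 μM/s.
v = Vmax,app·[S]/(Km,app + [S]) = 565 × 0.756/(4.53 + 0.756) = 80.8 μM/s.

80.8 μM/s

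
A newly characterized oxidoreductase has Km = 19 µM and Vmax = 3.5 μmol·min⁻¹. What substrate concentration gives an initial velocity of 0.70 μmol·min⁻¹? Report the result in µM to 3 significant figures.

The required fractional saturation is v/Vmax = 0.70/3.5 = 0.2000.
Then [S]/(Km+[S]) = 0.2000 ⇒ [S] = 19 × 0.2000/(1 − 0.2000) = 4.75 µM.

4.75 µM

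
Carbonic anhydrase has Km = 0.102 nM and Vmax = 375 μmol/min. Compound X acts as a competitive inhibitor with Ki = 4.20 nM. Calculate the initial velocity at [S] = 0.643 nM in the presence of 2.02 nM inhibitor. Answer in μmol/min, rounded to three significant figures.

304 μmol/min

With α = 1 + [I]/Ki = 1 + 2.02/4.20 = 1.481, the competitive rate law is v = Vmax[S] / (αKm + [S]).
v = 375×0.643 / (1.481×0.102 + 0.643) = 241.1/0.7941 = 304 μmol/min.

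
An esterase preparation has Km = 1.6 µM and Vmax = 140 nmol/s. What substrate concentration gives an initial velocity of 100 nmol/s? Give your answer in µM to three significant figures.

4.00 µM

The required fractional saturation is v/Vmax = 100/140 = 0.7143.
Then [S]/(Km+[S]) = 0.7143 ⇒ [S] = 1.6 × 0.7143/(1 − 0.7143) = 4.00 µM.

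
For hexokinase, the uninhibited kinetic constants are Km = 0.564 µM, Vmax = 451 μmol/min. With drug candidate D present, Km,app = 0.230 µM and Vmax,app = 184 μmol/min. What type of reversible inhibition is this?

uncompetitive

Both Km and Vmax decrease by the same factor (~2.45-fold) — characteristic of uncompetitive inhibition.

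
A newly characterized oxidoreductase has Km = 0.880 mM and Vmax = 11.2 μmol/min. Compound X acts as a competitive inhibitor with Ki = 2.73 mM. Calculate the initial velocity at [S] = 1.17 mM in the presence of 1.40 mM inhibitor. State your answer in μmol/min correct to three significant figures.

α = 1 + [I]/Ki = 1 + 1.40/2.73 = 1.513.
For a competitive inhibitor, Vmax is unchanged and the apparent Km becomes α·Km: Km,app = 1.33 mM, Vmax,app = 11.2 μmol/min.
v = Vmax,app·[S]/(Km,app + [S]) = 11.2 × 1.17/(1.33 + 1.17) = 5.24 μmol/min.

5.24 μmol/min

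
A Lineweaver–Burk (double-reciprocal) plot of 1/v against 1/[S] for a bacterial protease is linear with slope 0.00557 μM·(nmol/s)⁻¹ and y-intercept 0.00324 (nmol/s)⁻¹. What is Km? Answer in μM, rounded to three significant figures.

y-intercept = 1/Vmax ⇒ Vmax = 309 nmol/s; slope = Km/Vmax ⇒ Km = slope × Vmax.
Km = 0.00557 × 309 = 1.72 μM.

1.72 μM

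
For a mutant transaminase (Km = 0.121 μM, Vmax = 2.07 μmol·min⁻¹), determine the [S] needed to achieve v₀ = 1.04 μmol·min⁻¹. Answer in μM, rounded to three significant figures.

0.122 μM

The required fractional saturation is v/Vmax = 1.04/2.07 = 0.5024.
Then [S]/(Km+[S]) = 0.5024 ⇒ [S] = 0.121 × 0.5024/(1 − 0.5024) = 0.122 μM.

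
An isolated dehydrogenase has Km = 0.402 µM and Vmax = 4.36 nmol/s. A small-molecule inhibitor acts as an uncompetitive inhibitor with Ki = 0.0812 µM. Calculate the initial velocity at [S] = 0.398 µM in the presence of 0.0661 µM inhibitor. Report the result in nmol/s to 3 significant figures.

With α = 1 + [I]/Ki = 1 + 0.0661/0.0812 = 1.814, the uncompetitive rate law is v = (Vmax/α)·[S] / (Km/α + [S]).
v = (4.36/1.814)×0.398 / (0.402/1.814 + 0.398) = 0.9566/0.6196 = 1.54 nmol/s.

1.54 nmol/s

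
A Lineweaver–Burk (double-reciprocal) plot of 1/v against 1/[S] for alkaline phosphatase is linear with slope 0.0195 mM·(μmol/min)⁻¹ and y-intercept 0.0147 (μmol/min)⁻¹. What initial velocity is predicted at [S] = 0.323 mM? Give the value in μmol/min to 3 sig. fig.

The y-intercept is 1/Vmax, so Vmax = 1/0.0147 = 68.0 μmol/min.
The slope is Km/Vmax, so Km = 0.0195 × 68.0 = 1.33 mM.
Then v = 68.0 × 0.323/(1.33 + 0.323) = 13.3 μmol/min.

13.3 μmol/min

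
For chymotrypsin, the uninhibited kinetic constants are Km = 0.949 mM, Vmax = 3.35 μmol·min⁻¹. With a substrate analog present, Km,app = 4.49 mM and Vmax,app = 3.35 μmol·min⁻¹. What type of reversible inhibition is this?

competitive

Km increases (0.949 → 4.49 mM) while Vmax is unchanged — the hallmark of competitive inhibition.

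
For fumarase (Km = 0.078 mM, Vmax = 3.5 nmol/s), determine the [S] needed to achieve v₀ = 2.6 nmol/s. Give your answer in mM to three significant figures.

0.225 mM

Rearranging v = Vmax[S]/(Km+[S]) gives [S] = Km·v/(Vmax − v).
[S] = 0.078 × 2.6 / (3.5 − 2.6) = 0.2028/0.9000 = 0.225 mM.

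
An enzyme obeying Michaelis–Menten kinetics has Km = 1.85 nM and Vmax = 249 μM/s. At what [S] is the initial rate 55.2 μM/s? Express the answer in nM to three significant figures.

The required fractional saturation is v/Vmax = 55.2/249 = 0.2217.
Then [S]/(Km+[S]) = 0.2217 ⇒ [S] = 1.85 × 0.2217/(1 − 0.2217) = 0.527 nM.

0.527 nM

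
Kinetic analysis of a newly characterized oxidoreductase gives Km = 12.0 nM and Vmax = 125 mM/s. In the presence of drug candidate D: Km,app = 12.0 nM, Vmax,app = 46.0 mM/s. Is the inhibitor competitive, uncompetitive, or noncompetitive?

Vmax decreases (125 → 46.0 mM/s) while Km is unchanged — pure noncompetitive inhibition.

noncompetitive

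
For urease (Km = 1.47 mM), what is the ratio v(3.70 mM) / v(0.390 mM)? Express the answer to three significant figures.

3.41

Since Vmax cancels, v₂/v₁ = [S]₂(Km+[S]₁) / [S]₁(Km+[S]₂).
= 3.70×(1.47+0.390) / (0.390×(1.47+3.70)) = 6.882/2.016 = 3.41.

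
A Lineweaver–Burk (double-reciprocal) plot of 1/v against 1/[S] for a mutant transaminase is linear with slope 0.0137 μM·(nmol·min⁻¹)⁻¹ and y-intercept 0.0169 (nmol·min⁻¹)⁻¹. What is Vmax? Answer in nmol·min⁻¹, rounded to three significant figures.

59.2 nmol·min⁻¹

The y-intercept of a Lineweaver–Burk plot equals 1/Vmax, so Vmax = 1/0.0169 = 59.2 nmol·min⁻¹.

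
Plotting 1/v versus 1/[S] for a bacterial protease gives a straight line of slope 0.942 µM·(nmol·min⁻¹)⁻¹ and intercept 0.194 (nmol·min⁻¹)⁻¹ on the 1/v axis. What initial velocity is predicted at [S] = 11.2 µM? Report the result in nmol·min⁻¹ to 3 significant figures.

3.60 nmol·min⁻¹

The y-intercept is 1/Vmax, so Vmax = 1/0.194 = 5.15 nmol·min⁻¹.
The slope is Km/Vmax, so Km = 0.942 × 5.15 = 4.86 µM.
Then v = 5.15 × 11.2/(4.86 + 11.2) = 3.60 nmol·min⁻¹.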